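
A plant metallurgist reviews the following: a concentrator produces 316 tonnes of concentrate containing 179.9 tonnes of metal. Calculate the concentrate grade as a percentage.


Grade = (metal in concentrate / concentrate mass) * 100
= (179.9 / 316) * 100
= 0.5693037975 * 100
= 56.9304%

56.9304%


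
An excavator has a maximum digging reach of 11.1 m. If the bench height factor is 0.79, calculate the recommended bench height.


Bench height = reach * factor
= 11.1 * 0.79
= 8.769 m

8.769 m


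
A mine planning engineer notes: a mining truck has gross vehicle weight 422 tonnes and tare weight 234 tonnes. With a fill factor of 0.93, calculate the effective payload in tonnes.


174.84 tonnes

Maximum payload = gross - tare
= 422 - 234 = 188 tonnes
Effective payload = max payload * fill factor
= 188 * 0.93
= 174.84 tonnes


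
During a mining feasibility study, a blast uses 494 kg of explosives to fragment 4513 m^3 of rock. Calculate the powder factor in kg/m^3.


Powder factor = explosive mass / rock volume
= 494 / 4513
= 0.1095 kg/m^3

0.1095 kg/m^3


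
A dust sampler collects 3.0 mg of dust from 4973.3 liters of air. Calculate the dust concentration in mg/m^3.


Convert liters to m^3: 1 m^3 = 1000 L
Concentration = mass / volume * 1000
= 3.0 / 4973.3 * 1000
= 0.0006032212012 * 1000
= 0.6032 mg/m^3

0.6032 mg/m^3


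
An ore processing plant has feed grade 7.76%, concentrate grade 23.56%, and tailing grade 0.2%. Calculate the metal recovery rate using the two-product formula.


98.2568%

Using the two-product formula:
R = 100 * c * (f - t) / (f * (c - t))
Numerator = 100 * 23.56 * (7.76 - 0.2)
= 100 * 23.56 * 7.56
= 17811.36
Denominator = 7.76 * (23.56 - 0.2)
= 7.76 * 23.36
= 181.2736
R = 17811.36 / 181.2736
= 98.2568%


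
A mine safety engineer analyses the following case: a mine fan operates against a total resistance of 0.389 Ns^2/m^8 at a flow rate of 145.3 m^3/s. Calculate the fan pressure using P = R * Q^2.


8212.603 Pa

Compute Q^2:
Q^2 = 145.3^2 = 21112.09
Compute pressure:
P = R * Q^2 = 0.389 * 21112.09
= 8212.603 Pa


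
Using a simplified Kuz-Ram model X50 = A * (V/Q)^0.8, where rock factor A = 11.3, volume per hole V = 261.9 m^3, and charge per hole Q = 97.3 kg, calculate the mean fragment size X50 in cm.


24.9515 cm

Compute V/Q:
V/Q = 261.9 / 97.3 = 2.691675231
Raise to the power 0.8:
(V/Q)^0.8 = 2.691675231^0.8 = 2.208096892
Multiply by A:
X50 = 11.3 * 2.208096892
= 24.9515 cm


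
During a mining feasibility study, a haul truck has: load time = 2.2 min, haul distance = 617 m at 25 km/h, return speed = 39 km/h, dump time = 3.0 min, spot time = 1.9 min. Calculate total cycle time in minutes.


Convert haul speed to m/min: 25 * 1000/60 = 416.6666667 m/min
Haul time = 617 / 416.6666667 = 1.4808 min
Convert return speed to m/min: 39 * 1000/60 = 650 m/min
Return time = 617 / 650 = 0.9492307692 min
Total cycle time:
= 2.2 + 1.4808 + 3.0 + 0.9492307692 + 1.9
= 9.53 min

9.53 min


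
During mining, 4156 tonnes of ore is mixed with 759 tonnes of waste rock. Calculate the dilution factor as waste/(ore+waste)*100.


Total material = ore + waste
= 4156 + 759 = 4915 tonnes
Dilution = waste / total * 100
= 759 / 4915 * 100
= 0.1544252289 * 100
= 15.4425%

15.4425%


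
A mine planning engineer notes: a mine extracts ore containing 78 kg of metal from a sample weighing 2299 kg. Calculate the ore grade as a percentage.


Ore grade = (metal mass / ore mass) * 100
= (78 / 2299) * 100
= 0.03392779469 * 100
= 3.3928%

3.3928%


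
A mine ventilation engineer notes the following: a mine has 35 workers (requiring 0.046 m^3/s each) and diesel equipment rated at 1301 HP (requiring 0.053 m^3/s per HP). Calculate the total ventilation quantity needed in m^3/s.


70.563 m^3/s

Airflow for workers:
Q_people = 35 * 0.046 = 1.61 m^3/s
Airflow for diesel equipment:
Q_diesel = 1301 * 0.053 = 68.953 m^3/s
Total ventilation:
Q_total = 1.61 + 68.953
= 70.563 m^3/s


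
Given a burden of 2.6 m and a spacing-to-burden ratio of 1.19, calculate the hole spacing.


Spacing = burden * ratio
= 2.6 * 1.19
= 3.094 m

3.094 m


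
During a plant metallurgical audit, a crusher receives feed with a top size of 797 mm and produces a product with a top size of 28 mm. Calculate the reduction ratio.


Reduction ratio = feed size / product size
= 797 / 28
= 28.4643

28.4643


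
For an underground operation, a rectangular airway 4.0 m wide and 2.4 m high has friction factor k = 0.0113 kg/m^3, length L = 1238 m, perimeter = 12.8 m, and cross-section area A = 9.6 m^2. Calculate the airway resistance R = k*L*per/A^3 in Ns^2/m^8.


Compute the numerator:
k * L * per = 0.0113 * 1238 * 12.8
= 179.06432
Compute the denominator:
A^3 = 9.6^3 = 884.736
Resistance:
R = 179.06432 / 884.736
= 0.2024 Ns^2/m^8

0.2024 Ns^2/m^8


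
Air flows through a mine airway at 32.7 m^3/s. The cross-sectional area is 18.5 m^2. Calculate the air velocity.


Velocity = flow rate / cross-sectional area
= 32.7 / 18.5
= 1.7676 m/s

1.7676 m/s


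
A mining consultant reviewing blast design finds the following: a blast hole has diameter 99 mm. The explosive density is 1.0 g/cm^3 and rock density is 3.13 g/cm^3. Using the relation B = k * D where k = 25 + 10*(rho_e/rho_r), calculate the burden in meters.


2.7913 m

First, compute k:
rho_e / rho_r = 1.0 / 3.13 = 0.3194888179
k = 25 + 10 * 0.3194888179 = 28.19488818
Then, compute burden:
B = k * D / 1000 = 28.19488818 * 99 / 1000
= 2791.29393 / 1000
= 2.7913 m


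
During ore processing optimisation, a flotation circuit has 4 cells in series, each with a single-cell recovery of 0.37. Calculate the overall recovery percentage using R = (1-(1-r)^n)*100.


Complement of single-cell recovery:
1 - r = 1 - 0.37 = 0.63
Raise to power n:
(1 - r)^4 = 0.63^4 = 0.15752961
Overall recovery:
R = (1 - 0.15752961) * 100
= 84.247%

84.247%


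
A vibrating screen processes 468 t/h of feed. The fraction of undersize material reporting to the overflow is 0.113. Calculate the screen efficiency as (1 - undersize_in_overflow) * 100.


Screen efficiency = (1 - fraction of undersize in overflow) * 100
= (1 - 0.113) * 100
= 0.887 * 100
= 88.7%

88.7%


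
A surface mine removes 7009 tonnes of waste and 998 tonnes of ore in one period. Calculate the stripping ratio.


Stripping ratio = waste tonnage / ore tonnage
= 7009 / 998
= 7.023

7.023


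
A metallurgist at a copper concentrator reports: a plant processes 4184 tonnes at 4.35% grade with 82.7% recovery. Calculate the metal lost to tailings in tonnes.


31.4867 tonnes

Total metal in feed:
= 4184 * 4.35 / 100 = 182.004 tonnes
Metal recovered:
= 182.004 * 82.7 / 100 = 150.517308 tonnes
Metal lost to tailings:
= 182.004 - 150.517308
= 31.4867 tonnes


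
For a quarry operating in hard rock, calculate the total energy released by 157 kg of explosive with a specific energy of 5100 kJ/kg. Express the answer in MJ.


800.7 MJ

Energy = mass * specific_energy / 1000
= 157 * 5100 / 1000
= 800700 / 1000
= 800.7 MJ


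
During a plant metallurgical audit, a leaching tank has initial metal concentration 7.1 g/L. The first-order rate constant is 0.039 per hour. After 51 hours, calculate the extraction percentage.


86.3168%

Compute the exponent:
-k * t = -0.039 * 51 = -1.989
Remaining concentration:
C = 7.1 * exp(-1.989)
= 7.1 * 0.1368321892
= 0.9715085436 g/L
Extracted = 7.1 - 0.9715085436 = 6.128491456 g/L
Extraction % = 6.128491456 / 7.1 * 100
= 86.3168%


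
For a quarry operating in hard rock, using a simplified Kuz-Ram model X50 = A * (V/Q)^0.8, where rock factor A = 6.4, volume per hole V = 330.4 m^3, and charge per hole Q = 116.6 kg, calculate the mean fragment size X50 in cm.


Compute V/Q:
V/Q = 330.4 / 116.6 = 2.833619211
Raise to the power 0.8:
(V/Q)^0.8 = 2.833619211^0.8 = 2.300769919
Multiply by A:
X50 = 6.4 * 2.300769919
= 14.7249 cm

14.7249 cm


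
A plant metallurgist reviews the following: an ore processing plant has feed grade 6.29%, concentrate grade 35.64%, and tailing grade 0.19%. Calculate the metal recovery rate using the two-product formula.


97.4991%

Using the two-product formula:
R = 100 * c * (f - t) / (f * (c - t))
Numerator = 100 * 35.64 * (6.29 - 0.19)
= 100 * 35.64 * 6.1
= 21740.4
Denominator = 6.29 * (35.64 - 0.19)
= 6.29 * 35.45
= 222.9805
R = 21740.4 / 222.9805
= 97.4991%


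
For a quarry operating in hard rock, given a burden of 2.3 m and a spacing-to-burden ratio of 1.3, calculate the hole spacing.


2.99 m

Spacing = burden * ratio
= 2.3 * 1.3
= 2.99 m


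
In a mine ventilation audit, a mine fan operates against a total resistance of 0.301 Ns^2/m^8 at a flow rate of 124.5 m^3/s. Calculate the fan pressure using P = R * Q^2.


4665.5753 Pa

Compute Q^2:
Q^2 = 124.5^2 = 15500.25
Compute pressure:
P = R * Q^2 = 0.301 * 15500.25
= 4665.5753 Pa


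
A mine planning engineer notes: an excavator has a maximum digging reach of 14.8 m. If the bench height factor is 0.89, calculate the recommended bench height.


Bench height = reach * factor
= 14.8 * 0.89
= 13.172 m

13.172 m


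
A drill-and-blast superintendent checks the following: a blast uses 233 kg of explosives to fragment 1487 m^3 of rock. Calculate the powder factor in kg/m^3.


0.1567 kg/m^3

Powder factor = explosive mass / rock volume
= 233 / 1487
= 0.1567 kg/m^3


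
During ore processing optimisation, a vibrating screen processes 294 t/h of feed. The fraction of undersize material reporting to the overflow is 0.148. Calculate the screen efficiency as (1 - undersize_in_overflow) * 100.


Screen efficiency = (1 - fraction of undersize in overflow) * 100
= (1 - 0.148) * 100
= 0.852 * 100
= 85.2%

85.2%


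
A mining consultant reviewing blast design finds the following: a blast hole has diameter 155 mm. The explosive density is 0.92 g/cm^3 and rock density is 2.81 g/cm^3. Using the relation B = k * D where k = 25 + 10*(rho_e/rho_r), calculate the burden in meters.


First, compute k:
rho_e / rho_r = 0.92 / 2.81 = 0.3274021352
k = 25 + 10 * 0.3274021352 = 28.27402135
Then, compute burden:
B = k * D / 1000 = 28.27402135 * 155 / 1000
= 4382.47331 / 1000
= 4.3825 m

4.3825 m


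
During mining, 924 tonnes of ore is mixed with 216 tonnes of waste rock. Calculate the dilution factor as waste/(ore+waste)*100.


18.9474%

Total material = ore + waste
= 924 + 216 = 1140 tonnes
Dilution = waste / total * 100
= 216 / 1140 * 100
= 0.1894736842 * 100
= 18.9474%


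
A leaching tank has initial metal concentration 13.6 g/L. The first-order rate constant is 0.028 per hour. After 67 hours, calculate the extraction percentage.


Compute the exponent:
-k * t = -0.028 * 67 = -1.876
Remaining concentration:
C = 13.6 * exp(-1.876)
= 13.6 * 0.1532016885
= 2.083542964 g/L
Extracted = 13.6 - 2.083542964 = 11.51645704 g/L
Extraction % = 11.51645704 / 13.6 * 100
= 84.6798%

84.6798%


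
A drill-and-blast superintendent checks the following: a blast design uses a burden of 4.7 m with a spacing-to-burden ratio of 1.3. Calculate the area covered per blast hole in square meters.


28.717 m^2

First, find the spacing:
Spacing = burden * ratio = 4.7 * 1.3
= 6.11 m
Then, calculate the area:
Area = burden * spacing = 4.7 * 6.11
= 28.717 m^2


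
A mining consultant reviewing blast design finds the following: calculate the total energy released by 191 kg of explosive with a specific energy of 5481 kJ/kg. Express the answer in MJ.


1046.871 MJ

Energy = mass * specific_energy / 1000
= 191 * 5481 / 1000
= 1046871 / 1000
= 1046.871 MJ


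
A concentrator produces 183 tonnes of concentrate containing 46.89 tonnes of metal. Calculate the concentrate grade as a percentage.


Grade = (metal in concentrate / concentrate mass) * 100
= (46.89 / 183) * 100
= 0.2562295082 * 100
= 25.623%

25.623%


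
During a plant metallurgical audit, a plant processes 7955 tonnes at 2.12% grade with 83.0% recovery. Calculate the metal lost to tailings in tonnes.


Total metal in feed:
= 7955 * 2.12 / 100 = 168.646 tonnes
Metal recovered:
= 168.646 * 83.0 / 100 = 139.97618 tonnes
Metal lost to tailings:
= 168.646 - 139.97618
= 28.6698 tonnes

28.6698 tonnes


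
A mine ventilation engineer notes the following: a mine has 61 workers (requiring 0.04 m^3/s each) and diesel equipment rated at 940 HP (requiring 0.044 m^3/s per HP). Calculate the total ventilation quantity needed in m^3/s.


Airflow for workers:
Q_people = 61 * 0.04 = 2.44 m^3/s
Airflow for diesel equipment:
Q_diesel = 940 * 0.044 = 41.36 m^3/s
Total ventilation:
Q_total = 2.44 + 41.36
= 43.8 m^3/s

43.8 m^3/s


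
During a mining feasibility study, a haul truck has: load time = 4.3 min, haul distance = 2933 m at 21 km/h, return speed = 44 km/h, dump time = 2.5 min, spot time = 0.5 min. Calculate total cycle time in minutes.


Convert haul speed to m/min: 21 * 1000/60 = 350 m/min
Haul time = 2933 / 350 = 8.38 min
Convert return speed to m/min: 44 * 1000/60 = 733.3333333 m/min
Return time = 2933 / 733.3333333 = 3.999545455 min
Total cycle time:
= 4.3 + 8.38 + 2.5 + 3.999545455 + 0.5
= 19.6795 min

19.6795 min


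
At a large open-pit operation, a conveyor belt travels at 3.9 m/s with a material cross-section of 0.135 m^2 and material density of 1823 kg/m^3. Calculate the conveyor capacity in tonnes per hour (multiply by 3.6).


3455.3142 t/h

Volumetric flow = speed * area
= 3.9 * 0.135 = 0.5265 m^3/s
Mass flow = volumetric * density
= 0.5265 * 1823 = 959.8095 kg/s
Convert to t/h: multiply by 3.6
Capacity = 959.8095 * 3.6
= 3455.3142 t/h


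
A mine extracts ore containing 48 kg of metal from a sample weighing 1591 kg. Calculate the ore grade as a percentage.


3.017%

Ore grade = (metal mass / ore mass) * 100
= (48 / 1591) * 100
= 0.03016970459 * 100
= 3.017%


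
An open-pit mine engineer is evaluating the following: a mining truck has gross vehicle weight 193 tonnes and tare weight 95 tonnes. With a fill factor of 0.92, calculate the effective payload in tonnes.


90.16 tonnes

Maximum payload = gross - tare
= 193 - 95 = 98 tonnes
Effective payload = max payload * fill factor
= 98 * 0.92
= 90.16 tonnes


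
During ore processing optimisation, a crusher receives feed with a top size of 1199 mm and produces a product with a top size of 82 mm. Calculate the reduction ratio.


14.622

Reduction ratio = feed size / product size
= 1199 / 82
= 14.622


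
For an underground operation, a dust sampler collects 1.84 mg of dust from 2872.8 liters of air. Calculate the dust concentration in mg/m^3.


Convert liters to m^3: 1 m^3 = 1000 L
Concentration = mass / volume * 1000
= 1.84 / 2872.8 * 1000
= 0.0006404901142 * 1000
= 0.6405 mg/m^3

0.6405 mg/m^3


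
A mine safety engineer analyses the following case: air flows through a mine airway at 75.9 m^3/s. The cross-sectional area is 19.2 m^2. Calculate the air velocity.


3.9531 m/s

Velocity = flow rate / cross-sectional area
= 75.9 / 19.2
= 3.9531 m/s


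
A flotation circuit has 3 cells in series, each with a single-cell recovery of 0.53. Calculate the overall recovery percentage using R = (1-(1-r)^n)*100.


89.6177%

Complement of single-cell recovery:
1 - r = 1 - 0.53 = 0.47
Raise to power n:
(1 - r)^3 = 0.47^3 = 0.103823
Overall recovery:
R = (1 - 0.103823) * 100
= 89.6177%


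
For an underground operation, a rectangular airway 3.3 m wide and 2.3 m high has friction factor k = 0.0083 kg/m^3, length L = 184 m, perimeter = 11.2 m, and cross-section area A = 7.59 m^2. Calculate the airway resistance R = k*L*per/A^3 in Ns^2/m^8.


Compute the numerator:
k * L * per = 0.0083 * 184 * 11.2
= 17.10464
Compute the denominator:
A^3 = 7.59^3 = 437.245479
Resistance:
R = 17.10464 / 437.245479
= 0.0391 Ns^2/m^8

0.0391 Ns^2/m^8


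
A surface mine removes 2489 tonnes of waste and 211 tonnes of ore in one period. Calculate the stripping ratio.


Stripping ratio = waste tonnage / ore tonnage
= 2489 / 211
= 11.7962

11.7962


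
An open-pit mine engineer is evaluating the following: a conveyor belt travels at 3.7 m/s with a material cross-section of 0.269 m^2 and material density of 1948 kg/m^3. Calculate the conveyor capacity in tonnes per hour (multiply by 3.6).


Volumetric flow = speed * area
= 3.7 * 0.269 = 0.9953 m^3/s
Mass flow = volumetric * density
= 0.9953 * 1948 = 1938.8444 kg/s
Convert to t/h: multiply by 3.6
Capacity = 1938.8444 * 3.6
= 6979.8398 t/h

6979.8398 t/h


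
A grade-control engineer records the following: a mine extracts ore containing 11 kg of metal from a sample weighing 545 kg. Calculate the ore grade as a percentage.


Ore grade = (metal mass / ore mass) * 100
= (11 / 545) * 100
= 0.02018348624 * 100
= 2.0183%

2.0183%


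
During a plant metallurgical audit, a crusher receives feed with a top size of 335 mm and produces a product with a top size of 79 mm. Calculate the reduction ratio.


4.2405

Reduction ratio = feed size / product size
= 335 / 79
= 4.2405


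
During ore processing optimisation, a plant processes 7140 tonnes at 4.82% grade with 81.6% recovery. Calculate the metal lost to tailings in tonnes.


63.3232 tonnes

Total metal in feed:
= 7140 * 4.82 / 100 = 344.148 tonnes
Metal recovered:
= 344.148 * 81.6 / 100 = 280.824768 tonnes
Metal lost to tailings:
= 344.148 - 280.824768
= 63.3232 tonnes


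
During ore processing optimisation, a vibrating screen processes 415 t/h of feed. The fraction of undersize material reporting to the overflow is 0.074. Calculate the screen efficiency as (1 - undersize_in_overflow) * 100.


92.6%

Screen efficiency = (1 - fraction of undersize in overflow) * 100
= (1 - 0.074) * 100
= 0.926 * 100
= 92.6%


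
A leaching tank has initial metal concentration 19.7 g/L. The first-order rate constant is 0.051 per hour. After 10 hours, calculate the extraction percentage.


39.9504%

Compute the exponent:
-k * t = -0.051 * 10 = -0.51
Remaining concentration:
C = 19.7 * exp(-0.51)
= 19.7 * 0.6004955788
= 11.8297629 g/L
Extracted = 19.7 - 11.8297629 = 7.870237097 g/L
Extraction % = 7.870237097 / 19.7 * 100
= 39.9504%


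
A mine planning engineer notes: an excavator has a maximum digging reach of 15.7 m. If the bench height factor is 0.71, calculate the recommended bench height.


Bench height = reach * factor
= 15.7 * 0.71
= 11.147 m

11.147 m


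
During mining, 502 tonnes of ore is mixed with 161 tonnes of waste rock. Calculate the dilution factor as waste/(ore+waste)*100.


Total material = ore + waste
= 502 + 161 = 663 tonnes
Dilution = waste / total * 100
= 161 / 663 * 100
= 0.2428355958 * 100
= 24.2836%

24.2836%


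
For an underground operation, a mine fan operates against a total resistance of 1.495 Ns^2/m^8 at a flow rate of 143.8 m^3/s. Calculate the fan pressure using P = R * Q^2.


30914.2678 Pa

Compute Q^2:
Q^2 = 143.8^2 = 20678.44
Compute pressure:
P = R * Q^2 = 1.495 * 20678.44
= 30914.2678 Pa


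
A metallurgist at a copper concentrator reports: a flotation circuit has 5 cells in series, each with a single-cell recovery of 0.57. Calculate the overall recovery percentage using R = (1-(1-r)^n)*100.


98.5299%

Complement of single-cell recovery:
1 - r = 1 - 0.57 = 0.43
Raise to power n:
(1 - r)^5 = 0.43^5 = 0.0147008443
Overall recovery:
R = (1 - 0.0147008443) * 100
= 98.5299%


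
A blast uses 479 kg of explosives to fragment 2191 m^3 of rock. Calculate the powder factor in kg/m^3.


Powder factor = explosive mass / rock volume
= 479 / 2191
= 0.2186 kg/m^3

0.2186 kg/m^3


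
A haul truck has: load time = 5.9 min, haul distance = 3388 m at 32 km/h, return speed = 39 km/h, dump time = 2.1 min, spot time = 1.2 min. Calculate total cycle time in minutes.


Convert haul speed to m/min: 32 * 1000/60 = 533.3333333 m/min
Haul time = 3388 / 533.3333333 = 6.3525 min
Convert return speed to m/min: 39 * 1000/60 = 650 m/min
Return time = 3388 / 650 = 5.212307692 min
Total cycle time:
= 5.9 + 6.3525 + 2.1 + 5.212307692 + 1.2
= 20.7648 min

20.7648 min


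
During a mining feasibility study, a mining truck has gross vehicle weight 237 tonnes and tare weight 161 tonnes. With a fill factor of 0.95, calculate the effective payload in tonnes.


Maximum payload = gross - tare
= 237 - 161 = 76 tonnes
Effective payload = max payload * fill factor
= 76 * 0.95
= 72.2 tonnes

72.2 tonnes


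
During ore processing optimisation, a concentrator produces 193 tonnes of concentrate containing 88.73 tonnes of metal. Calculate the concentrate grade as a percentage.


Grade = (metal in concentrate / concentrate mass) * 100
= (88.73 / 193) * 100
= 0.4597409326 * 100
= 45.9741%

45.9741%


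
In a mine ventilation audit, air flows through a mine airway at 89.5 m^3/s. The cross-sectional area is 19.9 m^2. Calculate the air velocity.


Velocity = flow rate / cross-sectional area
= 89.5 / 19.9
= 4.4975 m/s

4.4975 m/s


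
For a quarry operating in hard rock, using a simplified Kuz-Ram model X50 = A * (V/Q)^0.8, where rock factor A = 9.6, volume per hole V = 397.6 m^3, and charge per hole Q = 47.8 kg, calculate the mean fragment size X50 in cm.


Compute V/Q:
V/Q = 397.6 / 47.8 = 8.317991632
Raise to the power 0.8:
(V/Q)^0.8 = 8.317991632^0.8 = 5.445211879
Multiply by A:
X50 = 9.6 * 5.445211879
= 52.274 cm

52.274 cm


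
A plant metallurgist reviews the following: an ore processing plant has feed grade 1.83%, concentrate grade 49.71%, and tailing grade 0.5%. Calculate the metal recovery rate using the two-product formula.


73.416%

Using the two-product formula:
R = 100 * c * (f - t) / (f * (c - t))
Numerator = 100 * 49.71 * (1.83 - 0.5)
= 100 * 49.71 * 1.33
= 6611.43
Denominator = 1.83 * (49.71 - 0.5)
= 1.83 * 49.21
= 90.0543
R = 6611.43 / 90.0543
= 73.416%


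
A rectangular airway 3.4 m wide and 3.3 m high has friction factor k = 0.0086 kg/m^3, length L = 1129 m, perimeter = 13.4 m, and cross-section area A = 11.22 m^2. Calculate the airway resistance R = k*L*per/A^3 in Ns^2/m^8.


0.0921 Ns^2/m^8

Compute the numerator:
k * L * per = 0.0086 * 1129 * 13.4
= 130.10596
Compute the denominator:
A^3 = 11.22^3 = 1412.467848
Resistance:
R = 130.10596 / 1412.467848
= 0.0921 Ns^2/m^8


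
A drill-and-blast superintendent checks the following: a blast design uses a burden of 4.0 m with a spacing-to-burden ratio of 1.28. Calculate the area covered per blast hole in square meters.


20.48 m^2

First, find the spacing:
Spacing = burden * ratio = 4.0 * 1.28
= 5.12 m
Then, calculate the area:
Area = burden * spacing = 4.0 * 5.12
= 20.48 m^2


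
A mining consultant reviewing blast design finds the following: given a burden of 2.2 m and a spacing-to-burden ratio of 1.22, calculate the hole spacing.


Spacing = burden * ratio
= 2.2 * 1.22
= 2.684 m

2.684 m


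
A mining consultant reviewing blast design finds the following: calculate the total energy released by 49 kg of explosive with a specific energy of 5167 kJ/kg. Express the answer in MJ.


Energy = mass * specific_energy / 1000
= 49 * 5167 / 1000
= 253183 / 1000
= 253.183 MJ

253.183 MJ


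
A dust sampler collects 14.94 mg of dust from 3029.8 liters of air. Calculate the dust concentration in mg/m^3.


Convert liters to m^3: 1 m^3 = 1000 L
Concentration = mass / volume * 1000
= 14.94 / 3029.8 * 1000
= 0.004931018549 * 1000
= 4.931 mg/m^3

4.931 mg/m^3


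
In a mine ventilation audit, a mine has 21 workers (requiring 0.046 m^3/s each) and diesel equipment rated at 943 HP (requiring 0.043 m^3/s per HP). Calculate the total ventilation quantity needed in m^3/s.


41.515 m^3/s

Airflow for workers:
Q_people = 21 * 0.046 = 0.966 m^3/s
Airflow for diesel equipment:
Q_diesel = 943 * 0.043 = 40.549 m^3/s
Total ventilation:
Q_total = 0.966 + 40.549
= 41.515 m^3/s


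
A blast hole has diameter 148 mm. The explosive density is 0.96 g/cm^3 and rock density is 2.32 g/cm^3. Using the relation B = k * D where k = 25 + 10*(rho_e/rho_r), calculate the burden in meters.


First, compute k:
rho_e / rho_r = 0.96 / 2.32 = 0.4137931034
k = 25 + 10 * 0.4137931034 = 29.13793103
Then, compute burden:
B = k * D / 1000 = 29.13793103 * 148 / 1000
= 4312.413793 / 1000
= 4.3124 m

4.3124 m


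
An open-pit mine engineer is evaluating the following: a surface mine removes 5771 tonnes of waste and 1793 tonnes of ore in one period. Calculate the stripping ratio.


Stripping ratio = waste tonnage / ore tonnage
= 5771 / 1793
= 3.2186

3.2186


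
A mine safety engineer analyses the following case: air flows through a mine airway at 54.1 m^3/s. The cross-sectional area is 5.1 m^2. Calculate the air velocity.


10.6078 m/s

Velocity = flow rate / cross-sectional area
= 54.1 / 5.1
= 10.6078 m/s


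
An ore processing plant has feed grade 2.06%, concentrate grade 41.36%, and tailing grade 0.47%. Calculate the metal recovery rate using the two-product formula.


Using the two-product formula:
R = 100 * c * (f - t) / (f * (c - t))
Numerator = 100 * 41.36 * (2.06 - 0.47)
= 100 * 41.36 * 1.59
= 6576.24
Denominator = 2.06 * (41.36 - 0.47)
= 2.06 * 40.89
= 84.2334
R = 6576.24 / 84.2334
= 78.0716%

78.0716%


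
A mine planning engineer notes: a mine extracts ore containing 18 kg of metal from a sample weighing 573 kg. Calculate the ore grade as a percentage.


3.1414%

Ore grade = (metal mass / ore mass) * 100
= (18 / 573) * 100
= 0.03141361257 * 100
= 3.1414%


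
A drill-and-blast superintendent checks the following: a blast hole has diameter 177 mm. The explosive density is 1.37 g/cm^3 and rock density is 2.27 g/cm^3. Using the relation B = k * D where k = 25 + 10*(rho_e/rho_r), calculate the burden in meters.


First, compute k:
rho_e / rho_r = 1.37 / 2.27 = 0.6035242291
k = 25 + 10 * 0.6035242291 = 31.03524229
Then, compute burden:
B = k * D / 1000 = 31.03524229 * 177 / 1000
= 5493.237885 / 1000
= 5.4932 m

5.4932 m


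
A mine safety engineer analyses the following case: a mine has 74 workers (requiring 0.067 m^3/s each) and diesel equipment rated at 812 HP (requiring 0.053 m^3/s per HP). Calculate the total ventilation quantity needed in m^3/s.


47.994 m^3/s

Airflow for workers:
Q_people = 74 * 0.067 = 4.958 m^3/s
Airflow for diesel equipment:
Q_diesel = 812 * 0.053 = 43.036 m^3/s
Total ventilation:
Q_total = 4.958 + 43.036
= 47.994 m^3/s


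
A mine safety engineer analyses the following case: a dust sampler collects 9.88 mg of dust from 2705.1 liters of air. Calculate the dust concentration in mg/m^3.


Convert liters to m^3: 1 m^3 = 1000 L
Concentration = mass / volume * 1000
= 9.88 / 2705.1 * 1000
= 0.003652360356 * 1000
= 3.6524 mg/m^3

3.6524 mg/m^3


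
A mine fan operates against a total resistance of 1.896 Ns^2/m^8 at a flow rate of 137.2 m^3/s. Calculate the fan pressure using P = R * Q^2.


35690.0006 Pa

Compute Q^2:
Q^2 = 137.2^2 = 18823.84
Compute pressure:
P = R * Q^2 = 1.896 * 18823.84
= 35690.0006 Pa


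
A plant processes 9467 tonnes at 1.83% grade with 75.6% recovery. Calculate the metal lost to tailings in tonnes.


42.272 tonnes

Total metal in feed:
= 9467 * 1.83 / 100 = 173.2461 tonnes
Metal recovered:
= 173.2461 * 75.6 / 100 = 130.9740516 tonnes
Metal lost to tailings:
= 173.2461 - 130.9740516
= 42.272 tonnes


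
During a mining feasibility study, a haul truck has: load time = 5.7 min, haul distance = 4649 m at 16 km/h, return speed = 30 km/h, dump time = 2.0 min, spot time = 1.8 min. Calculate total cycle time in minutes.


36.2318 min

Convert haul speed to m/min: 16 * 1000/60 = 266.6666667 m/min
Haul time = 4649 / 266.6666667 = 17.43375 min
Convert return speed to m/min: 30 * 1000/60 = 500 m/min
Return time = 4649 / 500 = 9.298 min
Total cycle time:
= 5.7 + 17.43375 + 2.0 + 9.298 + 1.8
= 36.2318 min


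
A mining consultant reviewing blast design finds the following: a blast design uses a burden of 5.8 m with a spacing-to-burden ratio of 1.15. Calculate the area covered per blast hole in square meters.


First, find the spacing:
Spacing = burden * ratio = 5.8 * 1.15
= 6.67 m
Then, calculate the area:
Area = burden * spacing = 5.8 * 6.67
= 38.686 m^2

38.686 m^2


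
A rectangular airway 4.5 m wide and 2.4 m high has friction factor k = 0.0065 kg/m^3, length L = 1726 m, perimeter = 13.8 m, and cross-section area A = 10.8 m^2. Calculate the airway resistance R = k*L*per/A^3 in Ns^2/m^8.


0.1229 Ns^2/m^8

Compute the numerator:
k * L * per = 0.0065 * 1726 * 13.8
= 154.8222
Compute the denominator:
A^3 = 10.8^3 = 1259.712
Resistance:
R = 154.8222 / 1259.712
= 0.1229 Ns^2/m^8


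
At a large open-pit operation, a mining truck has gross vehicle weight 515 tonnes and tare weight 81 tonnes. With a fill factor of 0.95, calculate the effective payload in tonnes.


412.3 tonnes

Maximum payload = gross - tare
= 515 - 81 = 434 tonnes
Effective payload = max payload * fill factor
= 434 * 0.95
= 412.3 tonnes


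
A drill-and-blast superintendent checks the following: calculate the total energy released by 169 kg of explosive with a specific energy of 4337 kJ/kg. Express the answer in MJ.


732.953 MJ

Energy = mass * specific_energy / 1000
= 169 * 4337 / 1000
= 732953 / 1000
= 732.953 MJ


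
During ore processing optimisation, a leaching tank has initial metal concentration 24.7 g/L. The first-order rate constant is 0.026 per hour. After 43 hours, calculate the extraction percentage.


67.3067%

Compute the exponent:
-k * t = -0.026 * 43 = -1.118
Remaining concentration:
C = 24.7 * exp(-1.118)
= 24.7 * 0.3269330072
= 8.075245278 g/L
Extracted = 24.7 - 8.075245278 = 16.62475472 g/L
Extraction % = 16.62475472 / 24.7 * 100
= 67.3067%


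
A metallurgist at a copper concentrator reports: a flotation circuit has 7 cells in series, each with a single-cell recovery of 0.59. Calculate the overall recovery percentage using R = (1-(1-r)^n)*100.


99.8052%

Complement of single-cell recovery:
1 - r = 1 - 0.59 = 0.41
Raise to power n:
(1 - r)^7 = 0.41^7 = 0.001947542739
Overall recovery:
R = (1 - 0.001947542739) * 100
= 99.8052%


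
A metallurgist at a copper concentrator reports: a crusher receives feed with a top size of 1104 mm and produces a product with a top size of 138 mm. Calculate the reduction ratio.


8.0

Reduction ratio = feed size / product size
= 1104 / 138
= 8.0


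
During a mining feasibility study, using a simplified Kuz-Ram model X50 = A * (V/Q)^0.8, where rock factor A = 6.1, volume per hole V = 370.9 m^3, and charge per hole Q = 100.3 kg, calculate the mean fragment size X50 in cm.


17.3658 cm

Compute V/Q:
V/Q = 370.9 / 100.3 = 3.697906281
Raise to the power 0.8:
(V/Q)^0.8 = 3.697906281^0.8 = 2.846850888
Multiply by A:
X50 = 6.1 * 2.846850888
= 17.3658 cm


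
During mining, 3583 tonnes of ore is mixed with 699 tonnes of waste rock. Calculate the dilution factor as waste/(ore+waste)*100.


16.3241%

Total material = ore + waste
= 3583 + 699 = 4282 tonnes
Dilution = waste / total * 100
= 699 / 4282 * 100
= 0.1632414759 * 100
= 16.3241%


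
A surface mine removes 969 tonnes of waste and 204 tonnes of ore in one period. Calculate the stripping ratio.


4.75

Stripping ratio = waste tonnage / ore tonnage
= 969 / 204
= 4.75


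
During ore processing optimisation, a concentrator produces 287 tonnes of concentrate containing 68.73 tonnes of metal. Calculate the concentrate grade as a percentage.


23.9477%

Grade = (metal in concentrate / concentrate mass) * 100
= (68.73 / 287) * 100
= 0.2394773519 * 100
= 23.9477%


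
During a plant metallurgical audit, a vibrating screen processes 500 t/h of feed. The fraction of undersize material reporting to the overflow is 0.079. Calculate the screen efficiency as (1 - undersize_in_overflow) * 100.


Screen efficiency = (1 - fraction of undersize in overflow) * 100
= (1 - 0.079) * 100
= 0.921 * 100
= 92.1%

92.1%


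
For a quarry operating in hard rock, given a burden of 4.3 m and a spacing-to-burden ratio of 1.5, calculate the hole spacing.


6.45 m

Spacing = burden * ratio
= 4.3 * 1.5
= 6.45 m


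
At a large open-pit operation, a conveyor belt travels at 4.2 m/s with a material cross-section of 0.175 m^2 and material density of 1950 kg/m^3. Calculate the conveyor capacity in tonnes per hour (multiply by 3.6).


5159.7 t/h

Volumetric flow = speed * area
= 4.2 * 0.175 = 0.735 m^3/s
Mass flow = volumetric * density
= 0.735 * 1950 = 1433.25 kg/s
Convert to t/h: multiply by 3.6
Capacity = 1433.25 * 3.6
= 5159.7 t/h


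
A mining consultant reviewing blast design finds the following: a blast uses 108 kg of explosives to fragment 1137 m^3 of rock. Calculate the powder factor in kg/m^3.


0.095 kg/m^3

Powder factor = explosive mass / rock volume
= 108 / 1137
= 0.095 kg/m^3


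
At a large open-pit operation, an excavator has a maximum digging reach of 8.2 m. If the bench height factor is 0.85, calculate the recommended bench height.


6.97 m

Bench height = reach * factor
= 8.2 * 0.85
= 6.97 m


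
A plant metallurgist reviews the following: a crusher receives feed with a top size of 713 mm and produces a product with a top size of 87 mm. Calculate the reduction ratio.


8.1954

Reduction ratio = feed size / product size
= 713 / 87
= 8.1954


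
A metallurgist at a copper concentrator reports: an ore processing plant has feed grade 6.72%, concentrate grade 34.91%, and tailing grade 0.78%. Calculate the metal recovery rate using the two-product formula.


90.413%

Using the two-product formula:
R = 100 * c * (f - t) / (f * (c - t))
Numerator = 100 * 34.91 * (6.72 - 0.78)
= 100 * 34.91 * 5.94
= 20736.54
Denominator = 6.72 * (34.91 - 0.78)
= 6.72 * 34.13
= 229.3536
R = 20736.54 / 229.3536
= 90.413%


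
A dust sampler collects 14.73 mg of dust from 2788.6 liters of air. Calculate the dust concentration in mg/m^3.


Convert liters to m^3: 1 m^3 = 1000 L
Concentration = mass / volume * 1000
= 14.73 / 2788.6 * 1000
= 0.005282220469 * 1000
= 5.2822 mg/m^3

5.2822 mg/m^3


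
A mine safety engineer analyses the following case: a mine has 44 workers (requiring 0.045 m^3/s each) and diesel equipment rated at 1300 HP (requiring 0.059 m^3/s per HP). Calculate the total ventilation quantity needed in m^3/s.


Airflow for workers:
Q_people = 44 * 0.045 = 1.98 m^3/s
Airflow for diesel equipment:
Q_diesel = 1300 * 0.059 = 76.7 m^3/s
Total ventilation:
Q_total = 1.98 + 76.7
= 78.68 m^3/s

78.68 m^3/s


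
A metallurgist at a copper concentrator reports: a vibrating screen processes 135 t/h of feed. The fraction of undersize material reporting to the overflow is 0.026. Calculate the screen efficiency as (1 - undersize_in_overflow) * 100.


97.4%

Screen efficiency = (1 - fraction of undersize in overflow) * 100
= (1 - 0.026) * 100
= 0.974 * 100
= 97.4%


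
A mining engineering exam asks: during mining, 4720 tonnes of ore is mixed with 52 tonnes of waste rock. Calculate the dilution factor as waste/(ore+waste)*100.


1.0897%

Total material = ore + waste
= 4720 + 52 = 4772 tonnes
Dilution = waste / total * 100
= 52 / 4772 * 100
= 0.01089689858 * 100
= 1.0897%


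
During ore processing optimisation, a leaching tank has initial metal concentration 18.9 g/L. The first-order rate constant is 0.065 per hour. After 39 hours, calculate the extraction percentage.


Compute the exponent:
-k * t = -0.065 * 39 = -2.535
Remaining concentration:
C = 18.9 * exp(-2.535)
= 18.9 * 0.07926171926
= 1.498046494 g/L
Extracted = 18.9 - 1.498046494 = 17.40195351 g/L
Extraction % = 17.40195351 / 18.9 * 100
= 92.0738%

92.0738%


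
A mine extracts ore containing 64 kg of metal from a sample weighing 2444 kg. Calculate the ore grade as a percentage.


2.6187%

Ore grade = (metal mass / ore mass) * 100
= (64 / 2444) * 100
= 0.02618657938 * 100
= 2.6187%


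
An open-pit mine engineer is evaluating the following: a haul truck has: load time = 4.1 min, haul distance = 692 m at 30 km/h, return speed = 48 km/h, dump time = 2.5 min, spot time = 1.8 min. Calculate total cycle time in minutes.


10.649 min

Convert haul speed to m/min: 30 * 1000/60 = 500 m/min
Haul time = 692 / 500 = 1.384 min
Convert return speed to m/min: 48 * 1000/60 = 800 m/min
Return time = 692 / 800 = 0.865 min
Total cycle time:
= 4.1 + 1.384 + 2.5 + 0.865 + 1.8
= 10.649 min


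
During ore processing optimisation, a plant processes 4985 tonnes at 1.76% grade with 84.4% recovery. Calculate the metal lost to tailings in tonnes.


Total metal in feed:
= 4985 * 1.76 / 100 = 87.736 tonnes
Metal recovered:
= 87.736 * 84.4 / 100 = 74.049184 tonnes
Metal lost to tailings:
= 87.736 - 74.049184
= 13.6868 tonnes

13.6868 tonnes


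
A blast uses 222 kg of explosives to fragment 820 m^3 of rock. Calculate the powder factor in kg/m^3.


Powder factor = explosive mass / rock volume
= 222 / 820
= 0.2707 kg/m^3

0.2707 kg/m^3


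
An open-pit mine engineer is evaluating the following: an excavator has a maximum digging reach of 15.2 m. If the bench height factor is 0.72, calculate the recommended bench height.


Bench height = reach * factor
= 15.2 * 0.72
= 10.944 m

10.944 m


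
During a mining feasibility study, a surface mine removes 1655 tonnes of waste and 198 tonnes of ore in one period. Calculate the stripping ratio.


Stripping ratio = waste tonnage / ore tonnage
= 1655 / 198
= 8.3586

8.3586


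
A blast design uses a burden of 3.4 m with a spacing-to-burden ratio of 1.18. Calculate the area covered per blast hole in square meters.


13.6408 m^2

First, find the spacing:
Spacing = burden * ratio = 3.4 * 1.18
= 4.012 m
Then, calculate the area:
Area = burden * spacing = 3.4 * 4.012
= 13.6408 m^2


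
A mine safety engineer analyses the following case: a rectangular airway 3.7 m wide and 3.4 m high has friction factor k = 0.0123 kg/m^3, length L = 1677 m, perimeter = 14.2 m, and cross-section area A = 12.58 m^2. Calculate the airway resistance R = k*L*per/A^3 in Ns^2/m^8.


Compute the numerator:
k * L * per = 0.0123 * 1677 * 14.2
= 292.90482
Compute the denominator:
A^3 = 12.58^3 = 1990.865512
Resistance:
R = 292.90482 / 1990.865512
= 0.1471 Ns^2/m^8

0.1471 Ns^2/m^8


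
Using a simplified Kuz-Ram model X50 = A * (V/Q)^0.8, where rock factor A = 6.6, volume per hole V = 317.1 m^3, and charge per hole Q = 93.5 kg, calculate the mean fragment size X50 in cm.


Compute V/Q:
V/Q = 317.1 / 93.5 = 3.39144385
Raise to the power 0.8:
(V/Q)^0.8 = 3.39144385^0.8 = 2.656487061
Multiply by A:
X50 = 6.6 * 2.656487061
= 17.5328 cm

17.5328 cm


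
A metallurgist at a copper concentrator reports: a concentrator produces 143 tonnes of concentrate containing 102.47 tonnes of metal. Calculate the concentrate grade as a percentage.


71.6573%

Grade = (metal in concentrate / concentrate mass) * 100
= (102.47 / 143) * 100
= 0.7165734266 * 100
= 71.6573%


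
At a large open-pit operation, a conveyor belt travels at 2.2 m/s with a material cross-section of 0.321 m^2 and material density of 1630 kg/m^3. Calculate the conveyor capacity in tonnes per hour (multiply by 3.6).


Volumetric flow = speed * area
= 2.2 * 0.321 = 0.7062 m^3/s
Mass flow = volumetric * density
= 0.7062 * 1630 = 1151.106 kg/s
Convert to t/h: multiply by 3.6
Capacity = 1151.106 * 3.6
= 4143.9816 t/h

4143.9816 t/h


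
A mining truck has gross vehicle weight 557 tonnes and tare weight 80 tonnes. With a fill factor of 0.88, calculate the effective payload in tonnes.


419.76 tonnes

Maximum payload = gross - tare
= 557 - 80 = 477 tonnes
Effective payload = max payload * fill factor
= 477 * 0.88
= 419.76 tonnes


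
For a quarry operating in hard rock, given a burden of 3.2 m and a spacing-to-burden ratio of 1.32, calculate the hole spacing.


4.224 m

Spacing = burden * ratio
= 3.2 * 1.32
= 4.224 m


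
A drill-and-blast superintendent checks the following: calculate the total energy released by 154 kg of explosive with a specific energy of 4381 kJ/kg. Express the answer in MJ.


Energy = mass * specific_energy / 1000
= 154 * 4381 / 1000
= 674674 / 1000
= 674.674 MJ

674.674 MJ
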